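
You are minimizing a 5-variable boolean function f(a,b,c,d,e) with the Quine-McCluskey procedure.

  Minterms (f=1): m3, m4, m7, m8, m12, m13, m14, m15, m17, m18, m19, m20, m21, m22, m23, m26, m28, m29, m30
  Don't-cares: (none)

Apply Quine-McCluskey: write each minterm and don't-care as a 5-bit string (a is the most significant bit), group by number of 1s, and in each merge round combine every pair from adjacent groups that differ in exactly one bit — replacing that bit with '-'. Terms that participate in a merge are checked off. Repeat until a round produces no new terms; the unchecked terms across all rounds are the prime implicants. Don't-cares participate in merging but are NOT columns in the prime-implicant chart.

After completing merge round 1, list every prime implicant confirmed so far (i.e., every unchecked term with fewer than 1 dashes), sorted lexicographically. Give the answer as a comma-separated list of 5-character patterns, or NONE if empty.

[col 0] 00011*, 00100*, 00111*, 01000*, 01100*, 01101*, 01110*, 01111*, 10001*, 10010*, 10011*, 10100*, 10101*, 10110*, 10111*, 11010*, 11100*, 11101*, 11110*
[col 1] -0011*, -0100*, -0111*, -1100*, -1101*, -1110*, 0-100*, 0-111, 00-11*, 01-00, 011-0*, 011-1*, 0110-*, 0111-*, 1-010*, 1-100*, 1-101*, 1-110*, 10-01*, 10-10*, 10-11*, 100-1*, 1001-*, 101-0*, 101-1*, 1010-*, 1011-*, 11-10*, 111-0*, 1110-*
[col 2] --100, -0-11, -11-0, -110-, 011--, 1--10, 1-1-0, 1-10-, 10--1, 10-1-, 101--
Prime implicants: --100, -0-11, -11-0, -110-, 0-111, 01-00, 011--, 1--10, 1-1-0, 1-10-, 10--1, 10-1-, 101--

NONE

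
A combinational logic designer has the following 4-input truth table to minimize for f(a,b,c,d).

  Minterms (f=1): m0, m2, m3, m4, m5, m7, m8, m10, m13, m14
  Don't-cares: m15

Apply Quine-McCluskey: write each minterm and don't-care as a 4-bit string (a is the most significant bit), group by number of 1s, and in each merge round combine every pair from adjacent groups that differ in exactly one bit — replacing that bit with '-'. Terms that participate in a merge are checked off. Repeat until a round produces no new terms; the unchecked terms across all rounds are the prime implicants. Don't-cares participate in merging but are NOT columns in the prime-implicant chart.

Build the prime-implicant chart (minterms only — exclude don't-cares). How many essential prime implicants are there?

size-2^0 implicants → 0000(✓)  0010(✓)  0011(✓)  0100(✓)  0101(✓)  0111(✓)  1000(✓)  1010(✓)  1101(✓)  1110(✓)  1111(✓)
size-2^1 implicants → -000(✓)  -010(✓)  -101(✓)  -111(✓)  0-00  0-11  00-0(✓)  001-  01-1(✓)  010-  1-10  10-0(✓)  11-1(✓)  111-
size-2^2 implicants → -0-0  -1-1
Unchecked terms (primes): -0-0, -1-1, 0-00, 0-11, 001-, 010-, 1-10, 111-
Minterm coverage:
  m0 ⊆ -0-0,0-00
  m2 ⊆ -0-0,001-
  m3 ⊆ 0-11,001-
  m4 ⊆ 0-00,010-
  m5 ⊆ -1-1,010-
  m7 ⊆ -1-1,0-11
  m8 ⊆ -0-0 [E]
  m10 ⊆ -0-0,1-10
  m13 ⊆ -1-1 [E]
  m14 ⊆ 1-10,111-
E = {-0-0, -1-1}

2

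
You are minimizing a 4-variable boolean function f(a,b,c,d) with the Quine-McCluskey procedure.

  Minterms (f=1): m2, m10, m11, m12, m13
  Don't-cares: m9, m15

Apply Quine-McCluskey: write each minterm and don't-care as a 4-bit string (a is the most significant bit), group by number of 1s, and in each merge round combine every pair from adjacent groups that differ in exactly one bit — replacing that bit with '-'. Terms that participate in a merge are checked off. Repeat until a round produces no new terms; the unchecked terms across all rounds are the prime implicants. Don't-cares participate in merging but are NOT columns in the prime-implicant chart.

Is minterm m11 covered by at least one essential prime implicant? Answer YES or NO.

NO

size-2^0 implicants → 0010(✓)  1001(✓)  1010(✓)  1011(✓)  1100(✓)  1101(✓)  1111(✓)
size-2^1 implicants → -010  1-01(✓)  1-11(✓)  10-1(✓)  101-  11-1(✓)  110-
size-2^2 implicants → 1--1
Unchecked terms (primes): -010, 1--1, 101-, 110-
Minterm coverage:
  m2 ⊆ -010 [E]
  m10 ⊆ -010,101-
  m11 ⊆ 1--1,101-
  m12 ⊆ 110- [E]
  m13 ⊆ 1--1,110-
E = {-010, 110-}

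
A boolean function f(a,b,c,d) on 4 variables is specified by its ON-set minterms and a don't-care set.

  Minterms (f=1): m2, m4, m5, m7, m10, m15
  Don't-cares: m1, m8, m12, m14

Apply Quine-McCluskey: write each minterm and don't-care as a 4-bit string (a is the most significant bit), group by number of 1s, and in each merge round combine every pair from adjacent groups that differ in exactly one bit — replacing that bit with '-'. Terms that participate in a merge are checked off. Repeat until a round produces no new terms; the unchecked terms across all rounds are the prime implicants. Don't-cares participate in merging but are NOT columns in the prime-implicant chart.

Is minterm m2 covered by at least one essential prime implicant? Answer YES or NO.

YES

[col 0] 0001*, 0010*, 0100*, 0101*, 0111*, 1000*, 1010*, 1100*, 1110*, 1111*
[col 1] -010, -100, -111, 0-01, 01-1, 010-, 1-00*, 1-10*, 10-0*, 11-0*, 111-
[col 2] 1--0
Prime implicants: -010, -100, -111, 0-01, 01-1, 010-, 1--0, 111-
PI chart (minterm → PIs covering it):
  2 | -010  (sole → essential)
  4 | -100,010-
  5 | 0-01,01-1,010-
  7 | -111,01-1
  10 | -010,1--0
  15 | -111,111-
Essential prime implicants: -010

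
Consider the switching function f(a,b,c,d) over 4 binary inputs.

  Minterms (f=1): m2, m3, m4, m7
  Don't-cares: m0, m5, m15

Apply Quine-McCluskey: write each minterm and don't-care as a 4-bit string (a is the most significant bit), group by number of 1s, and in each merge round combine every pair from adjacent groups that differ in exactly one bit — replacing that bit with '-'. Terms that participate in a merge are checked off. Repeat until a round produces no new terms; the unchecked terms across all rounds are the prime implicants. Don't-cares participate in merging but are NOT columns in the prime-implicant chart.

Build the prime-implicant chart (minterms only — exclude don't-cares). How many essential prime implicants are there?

[col 0] 0000*, 0010*, 0011*, 0100*, 0101*, 0111*, 1111*
[col 1] -111, 0-00, 0-11, 00-0, 001-, 01-1, 010-
Prime implicants: -111, 0-00, 0-11, 00-0, 001-, 01-1, 010-
PI chart (minterm → PIs covering it):
  2 | 00-0,001-
  3 | 0-11,001-
  4 | 0-00,010-
  7 | -111,0-11,01-1
(no essential prime implicants)

0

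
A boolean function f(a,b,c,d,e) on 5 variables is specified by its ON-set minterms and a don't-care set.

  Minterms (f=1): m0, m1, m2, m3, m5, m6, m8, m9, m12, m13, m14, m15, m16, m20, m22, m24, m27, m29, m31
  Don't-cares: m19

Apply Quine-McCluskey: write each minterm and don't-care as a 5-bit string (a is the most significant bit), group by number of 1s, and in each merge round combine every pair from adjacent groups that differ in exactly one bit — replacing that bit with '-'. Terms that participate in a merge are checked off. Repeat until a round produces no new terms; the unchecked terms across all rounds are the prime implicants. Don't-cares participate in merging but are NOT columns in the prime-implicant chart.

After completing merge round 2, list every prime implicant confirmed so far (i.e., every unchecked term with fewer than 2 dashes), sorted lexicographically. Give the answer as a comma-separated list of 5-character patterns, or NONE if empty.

size-2^0 implicants → 00000(✓)  00001(✓)  00010(✓)  00011(✓)  00101(✓)  00110(✓)  01000(✓)  01001(✓)  01100(✓)  01101(✓)  01110(✓)  01111(✓)  10000(✓)  10011(✓)  10100(✓)  10110(✓)  11000(✓)  11011(✓)  11101(✓)  11111(✓)
size-2^1 implicants → -0000(✓)  -0011  -0110  -1000(✓)  -1101(✓)  -1111(✓)  0-000(✓)  0-001(✓)  0-101(✓)  0-110  00-01(✓)  00-10  000-0(✓)  000-1(✓)  0000-(✓)  0001-(✓)  01-00(✓)  01-01(✓)  0100-(✓)  011-0(✓)  011-1(✓)  0110-(✓)  0111-(✓)  1-000(✓)  1-011  10-00  101-0  11-11  111-1(✓)
size-2^2 implicants → --000  -11-1  0--01  0-00-  000--  01-0-  011--
Unchecked terms (primes): --000, -0011, -0110, -11-1, 0--01, 0-00-, 0-110, 00-10, 000--, 01-0-, 011--, 1-011, 10-00, 101-0, 11-11

-0011, -0110, 0-110, 00-10, 1-011, 10-00, 101-0, 11-11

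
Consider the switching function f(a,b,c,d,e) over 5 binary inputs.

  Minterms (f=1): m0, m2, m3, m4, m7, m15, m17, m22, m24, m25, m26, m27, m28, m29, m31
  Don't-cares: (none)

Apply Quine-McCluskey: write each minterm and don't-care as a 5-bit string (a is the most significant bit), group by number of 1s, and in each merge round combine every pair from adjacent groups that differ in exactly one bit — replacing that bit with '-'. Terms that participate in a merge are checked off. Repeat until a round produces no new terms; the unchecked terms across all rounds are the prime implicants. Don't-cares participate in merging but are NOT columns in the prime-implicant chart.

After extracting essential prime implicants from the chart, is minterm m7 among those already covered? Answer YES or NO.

NO

[col 0] 00000*, 00010*, 00011*, 00100*, 00111*, 01111*, 10001*, 10110, 11000*, 11001*, 11010*, 11011*, 11100*, 11101*, 11111*
[col 1] -1111, 0-111, 00-00, 00-11, 000-0, 0001-, 1-001, 11-00*, 11-01*, 11-11*, 110-0*, 110-1*, 1100-*, 1101-*, 111-1*, 1110-*
[col 2] 11--1, 11-0-, 110--
Prime implicants: -1111, 0-111, 00-00, 00-11, 000-0, 0001-, 1-001, 10110, 11--1, 11-0-, 110--
PI chart (minterm → PIs covering it):
  0 | 00-00,000-0
  2 | 000-0,0001-
  3 | 00-11,0001-
  4 | 00-00  (sole → essential)
  7 | 0-111,00-11
  15 | -1111,0-111
  17 | 1-001  (sole → essential)
  22 | 10110  (sole → essential)
  24 | 11-0-,110--
  25 | 1-001,11--1,11-0-,110--
  26 | 110--  (sole → essential)
  27 | 11--1,110--
  28 | 11-0-  (sole → essential)
  29 | 11--1,11-0-
  31 | -1111,11--1
Essential prime implicants: 00-00, 1-001, 10110, 11-0-, 110--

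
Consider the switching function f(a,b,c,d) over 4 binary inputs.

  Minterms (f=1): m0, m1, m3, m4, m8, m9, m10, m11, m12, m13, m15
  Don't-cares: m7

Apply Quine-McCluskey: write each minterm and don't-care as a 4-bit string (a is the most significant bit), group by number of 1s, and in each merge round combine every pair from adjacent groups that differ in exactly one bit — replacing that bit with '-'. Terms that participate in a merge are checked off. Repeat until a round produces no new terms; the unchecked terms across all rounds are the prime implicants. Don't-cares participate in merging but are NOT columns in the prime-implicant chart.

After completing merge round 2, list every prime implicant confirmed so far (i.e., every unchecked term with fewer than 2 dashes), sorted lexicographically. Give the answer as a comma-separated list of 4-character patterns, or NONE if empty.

[col 0] 0000*, 0001*, 0011*, 0100*, 0111*, 1000*, 1001*, 1010*, 1011*, 1100*, 1101*, 1111*
[col 1] -000*, -001*, -011*, -100*, -111*, 0-00*, 0-11*, 00-1*, 000-*, 1-00*, 1-01*, 1-11*, 10-0*, 10-1*, 100-*, 101-*, 11-1*, 110-*
[col 2] --00, --11, -0-1, -00-, 1--1, 1-0-, 10--
Prime implicants: --00, --11, -0-1, -00-, 1--1, 1-0-, 10--

NONE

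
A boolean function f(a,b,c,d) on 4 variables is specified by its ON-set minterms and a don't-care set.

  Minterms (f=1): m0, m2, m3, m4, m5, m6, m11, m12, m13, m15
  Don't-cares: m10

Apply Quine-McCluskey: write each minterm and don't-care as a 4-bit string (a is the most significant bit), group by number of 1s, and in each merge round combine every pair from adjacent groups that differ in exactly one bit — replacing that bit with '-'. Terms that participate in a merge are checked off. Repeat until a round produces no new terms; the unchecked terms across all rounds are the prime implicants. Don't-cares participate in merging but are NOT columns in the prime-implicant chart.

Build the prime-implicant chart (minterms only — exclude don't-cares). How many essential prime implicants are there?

3

Round 0: 0000✓ 0010✓ 0011✓ 0100✓ 0101✓ 0110✓ 1010✓ 1011✓ 1100✓ 1101✓ 1111✓
Round 1: -010✓ -011✓ -100✓ -101✓ 0-00✓ 0-10✓ 00-0✓ 001-✓ 01-0✓ 010-✓ 1-11 101-✓ 11-1 110-✓
Round 2: -01- -10- 0--0
PIs = {-01-, -10-, 0--0, 1-11, 11-1}
Coverage chart:
  m0: 0--0 ←essential
  m2: -01-,0--0
  m3: -01- ←essential
  m4: -10-,0--0
  m5: -10- ←essential
  m6: 0--0 ←essential
  m11: -01-,1-11
  m12: -10- ←essential
  m13: -10-,11-1
  m15: 1-11,11-1
Essential: -01-, -10-, 0--0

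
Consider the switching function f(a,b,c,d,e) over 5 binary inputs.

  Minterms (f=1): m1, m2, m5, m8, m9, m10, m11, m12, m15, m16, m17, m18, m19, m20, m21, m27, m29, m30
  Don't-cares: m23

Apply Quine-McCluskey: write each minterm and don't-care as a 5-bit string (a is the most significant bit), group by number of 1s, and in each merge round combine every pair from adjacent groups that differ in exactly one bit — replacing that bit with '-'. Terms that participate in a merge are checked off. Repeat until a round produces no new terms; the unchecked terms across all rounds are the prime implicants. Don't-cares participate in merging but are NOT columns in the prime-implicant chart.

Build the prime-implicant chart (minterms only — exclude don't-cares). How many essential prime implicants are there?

6

size-2^0 implicants → 00001(✓)  00010(✓)  00101(✓)  01000(✓)  01001(✓)  01010(✓)  01011(✓)  01100(✓)  01111(✓)  10000(✓)  10001(✓)  10010(✓)  10011(✓)  10100(✓)  10101(✓)  10111(✓)  11011(✓)  11101(✓)  11110
size-2^1 implicants → -0001(✓)  -0010  -0101(✓)  -1011  0-001  0-010  00-01(✓)  01-00  01-11  010-0(✓)  010-1(✓)  0100-(✓)  0101-(✓)  1-011  1-101  10-00(✓)  10-01(✓)  10-11(✓)  100-0(✓)  100-1(✓)  1000-(✓)  1001-(✓)  101-1(✓)  1010-(✓)
size-2^2 implicants → -0-01  010--  10--1  10-0-  100--
Unchecked terms (primes): -0-01, -0010, -1011, 0-001, 0-010, 01-00, 01-11, 010--, 1-011, 1-101, 10--1, 10-0-, 100--, 11110
Minterm coverage:
  m1 ⊆ -0-01,0-001
  m2 ⊆ -0010,0-010
  m5 ⊆ -0-01 [E]
  m8 ⊆ 01-00,010--
  m9 ⊆ 0-001,010--
  m10 ⊆ 0-010,010--
  m11 ⊆ -1011,01-11,010--
  m12 ⊆ 01-00 [E]
  m15 ⊆ 01-11 [E]
  m16 ⊆ 10-0-,100--
  m17 ⊆ -0-01,10--1,10-0-,100--
  m18 ⊆ -0010,100--
  m19 ⊆ 1-011,10--1,100--
  m20 ⊆ 10-0- [E]
  m21 ⊆ -0-01,1-101,10--1,10-0-
  m27 ⊆ -1011,1-011
  m29 ⊆ 1-101 [E]
  m30 ⊆ 11110 [E]
E = {-0-01, 01-00, 01-11, 1-101, 10-0-, 11110}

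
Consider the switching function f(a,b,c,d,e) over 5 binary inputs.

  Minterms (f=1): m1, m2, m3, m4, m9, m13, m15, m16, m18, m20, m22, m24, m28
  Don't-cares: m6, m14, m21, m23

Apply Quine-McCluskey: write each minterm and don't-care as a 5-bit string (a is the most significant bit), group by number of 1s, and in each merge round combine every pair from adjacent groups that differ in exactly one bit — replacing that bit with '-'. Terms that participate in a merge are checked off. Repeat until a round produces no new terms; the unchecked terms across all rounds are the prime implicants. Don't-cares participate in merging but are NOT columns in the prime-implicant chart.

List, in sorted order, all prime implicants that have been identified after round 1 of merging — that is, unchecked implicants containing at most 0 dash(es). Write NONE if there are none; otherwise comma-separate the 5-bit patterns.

[col 0] 00001*, 00010*, 00011*, 00100*, 00110*, 01001*, 01101*, 01110*, 01111*, 10000*, 10010*, 10100*, 10101*, 10110*, 10111*, 11000*, 11100*
[col 1] -0010*, -0100*, -0110*, 0-001, 0-110, 00-10*, 000-1, 0001-, 001-0*, 01-01, 011-1, 0111-, 1-000*, 1-100*, 10-00*, 10-10*, 100-0*, 101-0*, 101-1*, 1010-*, 1011-*, 11-00*
[col 2] -0-10, -01-0, 1--00, 10--0, 101--
Prime implicants: -0-10, -01-0, 0-001, 0-110, 000-1, 0001-, 01-01, 011-1, 0111-, 1--00, 10--0, 101--

NONE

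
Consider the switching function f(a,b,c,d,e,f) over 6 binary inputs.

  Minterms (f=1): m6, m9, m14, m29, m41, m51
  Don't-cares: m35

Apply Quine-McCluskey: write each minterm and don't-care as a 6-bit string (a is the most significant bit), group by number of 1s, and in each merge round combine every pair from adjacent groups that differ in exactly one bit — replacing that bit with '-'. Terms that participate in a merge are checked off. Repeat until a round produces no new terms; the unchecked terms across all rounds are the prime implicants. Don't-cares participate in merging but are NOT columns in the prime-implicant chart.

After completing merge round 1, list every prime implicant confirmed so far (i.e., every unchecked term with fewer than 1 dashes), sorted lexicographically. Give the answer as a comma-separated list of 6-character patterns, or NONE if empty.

size-2^0 implicants → 000110(✓)  001001(✓)  001110(✓)  011101  100011(✓)  101001(✓)  110011(✓)
size-2^1 implicants → -01001  00-110  1-0011
Unchecked terms (primes): -01001, 00-110, 011101, 1-0011

011101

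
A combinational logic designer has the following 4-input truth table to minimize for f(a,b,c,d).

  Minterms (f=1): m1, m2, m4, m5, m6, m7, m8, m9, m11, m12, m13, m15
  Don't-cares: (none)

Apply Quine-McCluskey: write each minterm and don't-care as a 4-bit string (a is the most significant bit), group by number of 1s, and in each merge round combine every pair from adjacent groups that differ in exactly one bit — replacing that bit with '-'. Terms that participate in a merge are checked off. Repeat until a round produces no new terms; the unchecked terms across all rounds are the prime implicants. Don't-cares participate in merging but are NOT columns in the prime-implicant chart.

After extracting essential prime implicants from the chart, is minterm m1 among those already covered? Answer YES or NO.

Round 0: 0001✓ 0010✓ 0100✓ 0101✓ 0110✓ 0111✓ 1000✓ 1001✓ 1011✓ 1100✓ 1101✓ 1111✓
Round 1: -001✓ -100✓ -101✓ -111✓ 0-01✓ 0-10 01-0✓ 01-1✓ 010-✓ 011-✓ 1-00✓ 1-01✓ 1-11✓ 10-1✓ 100-✓ 11-1✓ 110-✓
Round 2: --01 -1-1 -10- 01-- 1--1 1-0-
PIs = {--01, -1-1, -10-, 0-10, 01--, 1--1, 1-0-}
Coverage chart:
  m1: --01 ←essential
  m2: 0-10 ←essential
  m4: -10-,01--
  m5: --01,-1-1,-10-,01--
  m6: 0-10,01--
  m7: -1-1,01--
  m8: 1-0- ←essential
  m9: --01,1--1,1-0-
  m11: 1--1 ←essential
  m12: -10-,1-0-
  m13: --01,-1-1,-10-,1--1,1-0-
  m15: -1-1,1--1
Essential: --01, 0-10, 1--1, 1-0-

YES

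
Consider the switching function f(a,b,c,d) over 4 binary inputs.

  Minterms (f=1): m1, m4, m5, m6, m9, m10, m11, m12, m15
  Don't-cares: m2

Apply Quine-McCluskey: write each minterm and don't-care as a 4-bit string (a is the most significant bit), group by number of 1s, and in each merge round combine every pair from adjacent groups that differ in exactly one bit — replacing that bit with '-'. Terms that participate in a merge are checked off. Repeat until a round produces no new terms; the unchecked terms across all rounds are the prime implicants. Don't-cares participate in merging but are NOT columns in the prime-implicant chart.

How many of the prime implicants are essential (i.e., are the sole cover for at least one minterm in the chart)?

Round 0: 0001✓ 0010✓ 0100✓ 0101✓ 0110✓ 1001✓ 1010✓ 1011✓ 1100✓ 1111✓
Round 1: -001 -010 -100 0-01 0-10 01-0 010- 1-11 10-1 101-
PIs = {-001, -010, -100, 0-01, 0-10, 01-0, 010-, 1-11, 10-1, 101-}
Coverage chart:
  m1: -001,0-01
  m4: -100,01-0,010-
  m5: 0-01,010-
  m6: 0-10,01-0
  m9: -001,10-1
  m10: -010,101-
  m11: 1-11,10-1,101-
  m12: -100 ←essential
  m15: 1-11 ←essential
Essential: -100, 1-11

2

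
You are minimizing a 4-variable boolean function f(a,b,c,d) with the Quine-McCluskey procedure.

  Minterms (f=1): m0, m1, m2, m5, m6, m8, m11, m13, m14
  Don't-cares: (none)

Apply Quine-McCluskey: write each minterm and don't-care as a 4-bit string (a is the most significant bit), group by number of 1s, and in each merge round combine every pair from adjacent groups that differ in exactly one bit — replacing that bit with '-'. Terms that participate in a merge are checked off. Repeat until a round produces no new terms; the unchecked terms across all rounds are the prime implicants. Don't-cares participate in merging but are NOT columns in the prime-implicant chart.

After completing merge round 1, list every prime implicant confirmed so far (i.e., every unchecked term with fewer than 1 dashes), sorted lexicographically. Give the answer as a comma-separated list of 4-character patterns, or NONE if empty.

[col 0] 0000*, 0001*, 0010*, 0101*, 0110*, 1000*, 1011, 1101*, 1110*
[col 1] -000, -101, -110, 0-01, 0-10, 00-0, 000-
Prime implicants: -000, -101, -110, 0-01, 0-10, 00-0, 000-, 1011

1011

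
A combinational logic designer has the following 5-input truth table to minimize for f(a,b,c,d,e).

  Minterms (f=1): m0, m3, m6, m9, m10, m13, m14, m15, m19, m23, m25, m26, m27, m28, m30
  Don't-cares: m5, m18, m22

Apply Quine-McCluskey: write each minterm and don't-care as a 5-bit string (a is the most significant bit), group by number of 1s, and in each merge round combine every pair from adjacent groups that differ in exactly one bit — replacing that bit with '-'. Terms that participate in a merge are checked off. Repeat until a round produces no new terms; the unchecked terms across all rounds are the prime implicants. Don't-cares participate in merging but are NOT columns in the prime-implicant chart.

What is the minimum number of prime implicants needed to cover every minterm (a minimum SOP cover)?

9

[col 0] 00000, 00011*, 00101*, 00110*, 01001*, 01010*, 01101*, 01110*, 01111*, 10010*, 10011*, 10110*, 10111*, 11001*, 11010*, 11011*, 11100*, 11110*
[col 1] -0011, -0110*, -1001, -1010*, -1110*, 0-101, 0-110*, 01-01, 01-10*, 011-1, 0111-, 1-010*, 1-011*, 1-110*, 10-10*, 10-11*, 1001-*, 1011-*, 11-10*, 110-1, 1101-*, 111-0
[col 2] --110, -1-10, 1--10, 1-01-, 10-1-
Prime implicants: --110, -0011, -1-10, -1001, 0-101, 00000, 01-01, 011-1, 0111-, 1--10, 1-01-, 10-1-, 110-1, 111-0
PI chart (minterm → PIs covering it):
  0 | 00000  (sole → essential)
  3 | -0011  (sole → essential)
  6 | --110  (sole → essential)
  9 | -1001,01-01
  10 | -1-10  (sole → essential)
  13 | 0-101,01-01,011-1
  14 | --110,-1-10,0111-
  15 | 011-1,0111-
  19 | -0011,1-01-,10-1-
  23 | 10-1-  (sole → essential)
  25 | -1001,110-1
  26 | -1-10,1--10,1-01-
  27 | 1-01-,110-1
  28 | 111-0  (sole → essential)
  30 | --110,-1-10,1--10,111-0
Essential prime implicants: --110, -0011, -1-10, 00000, 10-1-, 111-0
Petrick residual → -1001, 011-1, 1-01-
Minimum SOP uses 9 PIs: cde' + b'c'de + bde' + bc'd'e + a'b'c'd'e' + a'bce + ac'd + ab'd + abce'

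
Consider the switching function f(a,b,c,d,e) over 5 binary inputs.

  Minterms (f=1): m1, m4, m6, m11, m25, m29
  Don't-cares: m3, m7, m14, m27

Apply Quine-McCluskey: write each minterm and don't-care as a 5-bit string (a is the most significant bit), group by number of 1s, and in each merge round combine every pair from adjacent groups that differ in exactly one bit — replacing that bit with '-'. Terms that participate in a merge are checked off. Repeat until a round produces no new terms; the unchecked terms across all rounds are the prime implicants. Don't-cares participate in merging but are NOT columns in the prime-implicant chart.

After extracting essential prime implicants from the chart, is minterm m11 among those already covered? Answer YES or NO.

[col 0] 00001*, 00011*, 00100*, 00110*, 00111*, 01011*, 01110*, 11001*, 11011*, 11101*
[col 1] -1011, 0-011, 0-110, 00-11, 000-1, 001-0, 0011-, 11-01, 110-1
Prime implicants: -1011, 0-011, 0-110, 00-11, 000-1, 001-0, 0011-, 11-01, 110-1
PI chart (minterm → PIs covering it):
  1 | 000-1  (sole → essential)
  4 | 001-0  (sole → essential)
  6 | 0-110,001-0,0011-
  11 | -1011,0-011
  25 | 11-01,110-1
  29 | 11-01  (sole → essential)
Essential prime implicants: 000-1, 001-0, 11-01

NO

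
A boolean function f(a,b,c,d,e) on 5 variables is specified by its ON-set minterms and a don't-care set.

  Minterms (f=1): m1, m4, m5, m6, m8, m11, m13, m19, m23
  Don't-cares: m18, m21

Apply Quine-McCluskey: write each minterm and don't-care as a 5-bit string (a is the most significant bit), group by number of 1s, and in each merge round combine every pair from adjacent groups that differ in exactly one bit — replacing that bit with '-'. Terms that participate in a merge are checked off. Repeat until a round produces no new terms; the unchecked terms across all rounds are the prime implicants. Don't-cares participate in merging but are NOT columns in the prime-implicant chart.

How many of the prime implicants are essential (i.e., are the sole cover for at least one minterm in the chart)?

[col 0] 00001*, 00100*, 00101*, 00110*, 01000, 01011, 01101*, 10010*, 10011*, 10101*, 10111*
[col 1] -0101, 0-101, 00-01, 001-0, 0010-, 10-11, 1001-, 101-1
Prime implicants: -0101, 0-101, 00-01, 001-0, 0010-, 01000, 01011, 10-11, 1001-, 101-1
PI chart (minterm → PIs covering it):
  1 | 00-01  (sole → essential)
  4 | 001-0,0010-
  5 | -0101,0-101,00-01,0010-
  6 | 001-0  (sole → essential)
  8 | 01000  (sole → essential)
  11 | 01011  (sole → essential)
  13 | 0-101  (sole → essential)
  19 | 10-11,1001-
  23 | 10-11,101-1
Essential prime implicants: 0-101, 00-01, 001-0, 01000, 01011

5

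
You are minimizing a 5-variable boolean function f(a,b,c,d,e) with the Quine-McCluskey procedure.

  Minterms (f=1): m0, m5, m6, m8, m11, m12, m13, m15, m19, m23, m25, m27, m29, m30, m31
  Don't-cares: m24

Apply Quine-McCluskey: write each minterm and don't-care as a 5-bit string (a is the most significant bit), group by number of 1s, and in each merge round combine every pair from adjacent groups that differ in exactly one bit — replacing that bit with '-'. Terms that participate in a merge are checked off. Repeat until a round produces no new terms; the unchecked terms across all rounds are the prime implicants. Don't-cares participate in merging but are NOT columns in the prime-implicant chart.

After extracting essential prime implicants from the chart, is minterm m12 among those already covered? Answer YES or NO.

NO

Round 0: 00000✓ 00101✓ 00110 01000✓ 01011✓ 01100✓ 01101✓ 01111✓ 10011✓ 10111✓ 11000✓ 11001✓ 11011✓ 11101✓ 11110✓ 11111✓
Round 1: -1000 -1011✓ -1101✓ -1111✓ 0-000 0-101 01-00 01-11✓ 011-1✓ 0110- 1-011✓ 1-111✓ 10-11✓ 11-01✓ 11-11✓ 110-1✓ 1100- 111-1✓ 1111-
Round 2: -1-11 -11-1 1--11 11--1
PIs = {-1-11, -1000, -11-1, 0-000, 0-101, 00110, 01-00, 0110-, 1--11, 11--1, 1100-, 1111-}
Coverage chart:
  m0: 0-000 ←essential
  m5: 0-101 ←essential
  m6: 00110 ←essential
  m8: -1000,0-000,01-00
  m11: -1-11 ←essential
  m12: 01-00,0110-
  m13: -11-1,0-101,0110-
  m15: -1-11,-11-1
  m19: 1--11 ←essential
  m23: 1--11 ←essential
  m25: 11--1,1100-
  m27: -1-11,1--11,11--1
  m29: -11-1,11--1
  m30: 1111- ←essential
  m31: -1-11,-11-1,1--11,11--1,1111-
Essential: -1-11, 0-000, 0-101, 00110, 1--11, 1111-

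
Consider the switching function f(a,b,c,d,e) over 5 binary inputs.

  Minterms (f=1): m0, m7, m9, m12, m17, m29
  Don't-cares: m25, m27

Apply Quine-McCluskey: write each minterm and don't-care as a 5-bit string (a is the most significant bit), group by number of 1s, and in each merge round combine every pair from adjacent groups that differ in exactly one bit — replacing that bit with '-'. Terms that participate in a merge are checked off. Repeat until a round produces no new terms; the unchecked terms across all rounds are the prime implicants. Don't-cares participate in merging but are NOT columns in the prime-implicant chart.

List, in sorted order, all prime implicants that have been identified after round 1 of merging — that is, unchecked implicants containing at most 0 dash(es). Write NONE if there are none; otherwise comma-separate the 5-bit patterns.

00000, 00111, 01100

size-2^0 implicants → 00000  00111  01001(✓)  01100  10001(✓)  11001(✓)  11011(✓)  11101(✓)
size-2^1 implicants → -1001  1-001  11-01  110-1
Unchecked terms (primes): -1001, 00000, 00111, 01100, 1-001, 11-01, 110-1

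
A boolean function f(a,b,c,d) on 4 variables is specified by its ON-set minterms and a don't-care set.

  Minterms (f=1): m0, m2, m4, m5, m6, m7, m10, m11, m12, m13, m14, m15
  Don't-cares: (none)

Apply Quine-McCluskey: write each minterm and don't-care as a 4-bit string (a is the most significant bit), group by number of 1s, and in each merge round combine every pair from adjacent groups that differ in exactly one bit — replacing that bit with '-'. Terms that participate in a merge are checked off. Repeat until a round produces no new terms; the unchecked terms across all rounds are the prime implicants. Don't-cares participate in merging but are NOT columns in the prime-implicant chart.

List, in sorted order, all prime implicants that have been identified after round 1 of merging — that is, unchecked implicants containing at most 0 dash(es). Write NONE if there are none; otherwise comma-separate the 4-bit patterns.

NONE

Round 0: 0000✓ 0010✓ 0100✓ 0101✓ 0110✓ 0111✓ 1010✓ 1011✓ 1100✓ 1101✓ 1110✓ 1111✓
Round 1: -010✓ -100✓ -101✓ -110✓ -111✓ 0-00✓ 0-10✓ 00-0✓ 01-0✓ 01-1✓ 010-✓ 011-✓ 1-10✓ 1-11✓ 101-✓ 11-0✓ 11-1✓ 110-✓ 111-✓
Round 2: --10 -1-0✓ -1-1✓ -10-✓ -11-✓ 0--0 01--✓ 1-1- 11--✓
Round 3: -1--
PIs = {--10, -1--, 0--0, 1-1-}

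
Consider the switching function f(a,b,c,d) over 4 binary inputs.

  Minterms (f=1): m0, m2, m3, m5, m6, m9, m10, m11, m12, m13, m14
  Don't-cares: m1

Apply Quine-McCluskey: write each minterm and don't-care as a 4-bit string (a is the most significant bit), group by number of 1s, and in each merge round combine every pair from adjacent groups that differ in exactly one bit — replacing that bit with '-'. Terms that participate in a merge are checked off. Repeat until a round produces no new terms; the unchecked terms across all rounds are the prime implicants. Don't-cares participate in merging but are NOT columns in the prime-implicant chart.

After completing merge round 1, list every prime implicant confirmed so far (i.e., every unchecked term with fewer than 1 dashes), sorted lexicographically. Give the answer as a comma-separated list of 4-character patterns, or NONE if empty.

size-2^0 implicants → 0000(✓)  0001(✓)  0010(✓)  0011(✓)  0101(✓)  0110(✓)  1001(✓)  1010(✓)  1011(✓)  1100(✓)  1101(✓)  1110(✓)
size-2^1 implicants → -001(✓)  -010(✓)  -011(✓)  -101(✓)  -110(✓)  0-01(✓)  0-10(✓)  00-0(✓)  00-1(✓)  000-(✓)  001-(✓)  1-01(✓)  1-10(✓)  10-1(✓)  101-(✓)  11-0  110-
size-2^2 implicants → --01  --10  -0-1  -01-  00--
Unchecked terms (primes): --01, --10, -0-1, -01-, 00--, 11-0, 110-

NONE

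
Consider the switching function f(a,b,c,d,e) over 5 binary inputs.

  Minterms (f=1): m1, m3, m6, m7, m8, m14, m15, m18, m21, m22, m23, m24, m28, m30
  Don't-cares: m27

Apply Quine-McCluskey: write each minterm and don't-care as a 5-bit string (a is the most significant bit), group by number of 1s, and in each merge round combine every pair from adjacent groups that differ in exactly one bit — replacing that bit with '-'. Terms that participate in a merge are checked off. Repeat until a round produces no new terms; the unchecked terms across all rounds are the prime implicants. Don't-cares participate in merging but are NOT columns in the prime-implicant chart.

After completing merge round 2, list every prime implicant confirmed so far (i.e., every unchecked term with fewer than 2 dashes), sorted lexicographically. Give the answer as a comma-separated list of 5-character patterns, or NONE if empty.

[col 0] 00001*, 00011*, 00110*, 00111*, 01000*, 01110*, 01111*, 10010*, 10101*, 10110*, 10111*, 11000*, 11011, 11100*, 11110*
[col 1] -0110*, -0111*, -1000, -1110*, 0-110*, 0-111*, 00-11, 000-1, 0011-*, 0111-*, 1-110*, 10-10, 101-1, 1011-*, 11-00, 111-0
[col 2] --110, -011-, 0-11-
Prime implicants: --110, -011-, -1000, 0-11-, 00-11, 000-1, 10-10, 101-1, 11-00, 11011, 111-0

-1000, 00-11, 000-1, 10-10, 101-1, 11-00, 11011, 111-0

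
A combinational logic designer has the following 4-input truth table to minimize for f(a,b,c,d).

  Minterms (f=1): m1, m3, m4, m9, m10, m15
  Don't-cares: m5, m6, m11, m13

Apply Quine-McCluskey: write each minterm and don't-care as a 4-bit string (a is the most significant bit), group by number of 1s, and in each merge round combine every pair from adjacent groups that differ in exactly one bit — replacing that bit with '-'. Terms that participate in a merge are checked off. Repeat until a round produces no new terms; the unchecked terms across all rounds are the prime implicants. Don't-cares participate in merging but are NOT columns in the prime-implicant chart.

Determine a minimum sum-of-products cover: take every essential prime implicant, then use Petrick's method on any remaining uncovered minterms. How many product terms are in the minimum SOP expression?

4

[col 0] 0001*, 0011*, 0100*, 0101*, 0110*, 1001*, 1010*, 1011*, 1101*, 1111*
[col 1] -001*, -011*, -101*, 0-01*, 00-1*, 01-0, 010-, 1-01*, 1-11*, 10-1*, 101-, 11-1*
[col 2] --01, -0-1, 1--1
Prime implicants: --01, -0-1, 01-0, 010-, 1--1, 101-
PI chart (minterm → PIs covering it):
  1 | --01,-0-1
  3 | -0-1  (sole → essential)
  4 | 01-0,010-
  9 | --01,-0-1,1--1
  10 | 101-  (sole → essential)
  15 | 1--1  (sole → essential)
Essential prime implicants: -0-1, 1--1, 101-
Petrick residual → 01-0
Minimum SOP uses 4 PIs: b'd + a'bd' + ad + ab'c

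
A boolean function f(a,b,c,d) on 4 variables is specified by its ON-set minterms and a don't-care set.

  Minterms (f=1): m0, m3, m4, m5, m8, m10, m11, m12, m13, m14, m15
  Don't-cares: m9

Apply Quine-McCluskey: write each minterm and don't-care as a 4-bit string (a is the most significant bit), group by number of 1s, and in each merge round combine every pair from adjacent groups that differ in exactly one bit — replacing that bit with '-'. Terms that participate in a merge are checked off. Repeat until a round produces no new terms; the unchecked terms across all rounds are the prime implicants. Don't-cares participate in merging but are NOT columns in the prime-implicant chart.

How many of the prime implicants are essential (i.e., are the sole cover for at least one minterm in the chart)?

4

[col 0] 0000*, 0011*, 0100*, 0101*, 1000*, 1001*, 1010*, 1011*, 1100*, 1101*, 1110*, 1111*
[col 1] -000*, -011, -100*, -101*, 0-00*, 010-*, 1-00*, 1-01*, 1-10*, 1-11*, 10-0*, 10-1*, 100-*, 101-*, 11-0*, 11-1*, 110-*, 111-*
[col 2] --00, -10-, 1--0*, 1--1*, 1-0-*, 1-1-*, 10--*, 11--*
[col 3] 1---
Prime implicants: --00, -011, -10-, 1---
PI chart (minterm → PIs covering it):
  0 | --00  (sole → essential)
  3 | -011  (sole → essential)
  4 | --00,-10-
  5 | -10-  (sole → essential)
  8 | --00,1---
  10 | 1---  (sole → essential)
  11 | -011,1---
  12 | --00,-10-,1---
  13 | -10-,1---
  14 | 1---  (sole → essential)
  15 | 1---  (sole → essential)
Essential prime implicants: --00, -011, -10-, 1---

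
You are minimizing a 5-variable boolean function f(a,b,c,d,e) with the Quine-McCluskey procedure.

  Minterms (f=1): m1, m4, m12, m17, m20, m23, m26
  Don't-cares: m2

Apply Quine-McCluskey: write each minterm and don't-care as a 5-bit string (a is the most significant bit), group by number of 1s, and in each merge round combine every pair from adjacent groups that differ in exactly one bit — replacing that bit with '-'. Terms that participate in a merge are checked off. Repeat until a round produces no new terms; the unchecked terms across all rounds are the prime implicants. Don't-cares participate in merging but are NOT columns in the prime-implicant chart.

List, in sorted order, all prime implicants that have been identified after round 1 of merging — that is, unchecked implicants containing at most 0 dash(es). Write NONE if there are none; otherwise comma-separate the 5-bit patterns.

00010, 10111, 11010

[col 0] 00001*, 00010, 00100*, 01100*, 10001*, 10100*, 10111, 11010
[col 1] -0001, -0100, 0-100
Prime implicants: -0001, -0100, 0-100, 00010, 10111, 11010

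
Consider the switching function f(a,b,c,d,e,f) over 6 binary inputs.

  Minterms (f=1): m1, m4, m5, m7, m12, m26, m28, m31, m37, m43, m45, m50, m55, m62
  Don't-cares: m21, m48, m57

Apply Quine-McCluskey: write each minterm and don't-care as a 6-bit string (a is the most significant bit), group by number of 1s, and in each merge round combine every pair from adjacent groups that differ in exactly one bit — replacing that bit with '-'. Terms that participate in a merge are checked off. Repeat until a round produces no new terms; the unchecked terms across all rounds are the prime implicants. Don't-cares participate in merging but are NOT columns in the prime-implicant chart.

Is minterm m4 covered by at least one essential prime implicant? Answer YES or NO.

NO

[col 0] 000001*, 000100*, 000101*, 000111*, 001100*, 010101*, 011010, 011100*, 011111, 100101*, 101011, 101101*, 110000*, 110010*, 110111, 111001, 111110
[col 1] -00101, 0-0101, 0-1100, 00-100, 000-01, 0001-1, 00010-, 10-101, 1100-0
Prime implicants: -00101, 0-0101, 0-1100, 00-100, 000-01, 0001-1, 00010-, 011010, 011111, 10-101, 101011, 1100-0, 110111, 111001, 111110
PI chart (minterm → PIs covering it):
  1 | 000-01  (sole → essential)
  4 | 00-100,00010-
  5 | -00101,0-0101,000-01,0001-1,00010-
  7 | 0001-1  (sole → essential)
  12 | 0-1100,00-100
  26 | 011010  (sole → essential)
  28 | 0-1100  (sole → essential)
  31 | 011111  (sole → essential)
  37 | -00101,10-101
  43 | 101011  (sole → essential)
  45 | 10-101  (sole → essential)
  50 | 1100-0  (sole → essential)
  55 | 110111  (sole → essential)
  62 | 111110  (sole → essential)
Essential prime implicants: 0-1100, 000-01, 0001-1, 011010, 011111, 10-101, 101011, 1100-0, 110111, 111110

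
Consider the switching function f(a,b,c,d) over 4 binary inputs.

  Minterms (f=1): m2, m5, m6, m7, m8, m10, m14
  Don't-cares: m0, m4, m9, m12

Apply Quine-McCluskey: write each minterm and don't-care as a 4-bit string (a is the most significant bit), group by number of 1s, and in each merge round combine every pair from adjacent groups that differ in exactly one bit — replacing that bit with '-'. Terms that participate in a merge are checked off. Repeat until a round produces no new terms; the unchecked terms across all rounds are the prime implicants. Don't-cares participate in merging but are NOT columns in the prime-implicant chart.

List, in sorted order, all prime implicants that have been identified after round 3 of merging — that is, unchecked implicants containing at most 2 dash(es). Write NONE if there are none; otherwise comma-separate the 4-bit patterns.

size-2^0 implicants → 0000(✓)  0010(✓)  0100(✓)  0101(✓)  0110(✓)  0111(✓)  1000(✓)  1001(✓)  1010(✓)  1100(✓)  1110(✓)
size-2^1 implicants → -000(✓)  -010(✓)  -100(✓)  -110(✓)  0-00(✓)  0-10(✓)  00-0(✓)  01-0(✓)  01-1(✓)  010-(✓)  011-(✓)  1-00(✓)  1-10(✓)  10-0(✓)  100-  11-0(✓)
size-2^2 implicants → --00(✓)  --10(✓)  -0-0(✓)  -1-0(✓)  0--0(✓)  01--  1--0(✓)
size-2^3 implicants → ---0
Unchecked terms (primes): ---0, 01--, 100-

01--, 100-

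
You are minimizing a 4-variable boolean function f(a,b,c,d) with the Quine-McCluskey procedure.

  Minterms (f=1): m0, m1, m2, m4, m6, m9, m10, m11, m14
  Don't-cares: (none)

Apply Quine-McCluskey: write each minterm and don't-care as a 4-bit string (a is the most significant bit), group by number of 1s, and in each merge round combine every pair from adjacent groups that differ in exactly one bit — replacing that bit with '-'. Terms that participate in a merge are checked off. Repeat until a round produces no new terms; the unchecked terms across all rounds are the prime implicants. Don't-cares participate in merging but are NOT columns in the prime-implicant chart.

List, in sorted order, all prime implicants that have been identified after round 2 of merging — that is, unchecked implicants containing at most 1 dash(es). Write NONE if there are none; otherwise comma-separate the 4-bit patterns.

[col 0] 0000*, 0001*, 0010*, 0100*, 0110*, 1001*, 1010*, 1011*, 1110*
[col 1] -001, -010*, -110*, 0-00*, 0-10*, 00-0*, 000-, 01-0*, 1-10*, 10-1, 101-
[col 2] --10, 0--0
Prime implicants: --10, -001, 0--0, 000-, 10-1, 101-

-001, 000-, 10-1, 101-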